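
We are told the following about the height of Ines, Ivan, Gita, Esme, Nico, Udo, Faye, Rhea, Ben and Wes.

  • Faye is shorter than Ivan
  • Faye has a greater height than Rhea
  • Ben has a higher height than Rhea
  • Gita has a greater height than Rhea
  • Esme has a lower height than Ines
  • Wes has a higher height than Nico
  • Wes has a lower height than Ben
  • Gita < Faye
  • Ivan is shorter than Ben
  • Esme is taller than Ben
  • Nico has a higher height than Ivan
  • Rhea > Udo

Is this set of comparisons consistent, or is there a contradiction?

The single ordering Udo < Rhea < Gita < Faye < Ivan < Nico < Wes < Ben < Esme < Ines satisfies every listed relation, so no contradiction arises.

consistent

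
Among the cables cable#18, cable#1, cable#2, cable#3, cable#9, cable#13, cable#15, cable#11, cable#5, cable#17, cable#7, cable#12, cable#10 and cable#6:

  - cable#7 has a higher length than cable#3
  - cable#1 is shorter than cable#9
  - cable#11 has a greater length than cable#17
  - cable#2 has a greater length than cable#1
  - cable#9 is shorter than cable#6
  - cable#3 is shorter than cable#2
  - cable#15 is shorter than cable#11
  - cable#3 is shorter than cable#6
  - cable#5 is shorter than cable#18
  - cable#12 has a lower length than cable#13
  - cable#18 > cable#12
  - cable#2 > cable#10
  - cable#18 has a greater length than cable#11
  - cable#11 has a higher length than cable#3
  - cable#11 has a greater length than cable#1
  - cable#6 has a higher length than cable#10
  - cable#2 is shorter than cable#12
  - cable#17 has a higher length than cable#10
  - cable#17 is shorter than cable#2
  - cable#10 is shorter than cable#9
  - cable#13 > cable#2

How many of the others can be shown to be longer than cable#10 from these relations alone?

From cable#10 the given relations immediately reach cable#17, cable#2, cable#9, cable#6.
From those, cable#12, cable#13, cable#11 — 7 in total.
From those, cable#18 — 8 in total.
Nothing else is reachable above cable#10; 8 in all.

8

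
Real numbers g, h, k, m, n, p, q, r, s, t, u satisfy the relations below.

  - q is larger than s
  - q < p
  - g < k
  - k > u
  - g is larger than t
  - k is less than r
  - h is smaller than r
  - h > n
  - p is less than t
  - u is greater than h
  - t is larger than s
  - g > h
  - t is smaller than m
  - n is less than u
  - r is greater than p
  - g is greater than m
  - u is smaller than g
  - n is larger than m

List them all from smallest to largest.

Nothing is placed below s, so it is least; from there s < q; q < p; p < t; t < m; m < n; n < h; h < u; u < g; g < k; k < r, each given directly.

s < q < p < t < m < n < h < u < g < k < r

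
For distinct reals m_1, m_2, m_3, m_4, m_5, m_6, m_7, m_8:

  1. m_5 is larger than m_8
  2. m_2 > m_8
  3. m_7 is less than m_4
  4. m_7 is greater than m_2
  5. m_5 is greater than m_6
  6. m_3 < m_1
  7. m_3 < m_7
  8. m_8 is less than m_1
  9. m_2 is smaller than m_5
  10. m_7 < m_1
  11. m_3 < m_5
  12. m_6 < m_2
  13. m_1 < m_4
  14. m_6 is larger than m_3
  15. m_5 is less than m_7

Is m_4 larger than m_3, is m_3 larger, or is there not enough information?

m_4

m_3 < m_6 and m_6 < m_2 give m_3 < m_2.
With m_2 < m_5: m_3 < m_6 < m_2 < m_5.
Then m_5 < m_7 extends the chain to m_7.
With m_7 < m_1: m_3 < m_6 < m_2 < m_5 < m_7 < m_1.
With m_1 < m_4: m_3 < m_6 < m_2 < m_5 < m_7 < m_1 < m_4.
So m_4 is larger.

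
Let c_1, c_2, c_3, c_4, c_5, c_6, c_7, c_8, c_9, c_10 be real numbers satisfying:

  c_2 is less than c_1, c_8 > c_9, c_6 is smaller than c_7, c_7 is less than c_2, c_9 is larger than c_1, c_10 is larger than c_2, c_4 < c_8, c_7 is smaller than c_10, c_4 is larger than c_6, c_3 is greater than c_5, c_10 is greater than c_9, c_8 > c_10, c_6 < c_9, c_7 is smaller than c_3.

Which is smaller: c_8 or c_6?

Following the relations from c_6: c_6 < c_7 < c_2 < c_1 < c_9 < c_10 < c_8.
So c_6 < c_8; c_6 is the smaller of the two.

c_6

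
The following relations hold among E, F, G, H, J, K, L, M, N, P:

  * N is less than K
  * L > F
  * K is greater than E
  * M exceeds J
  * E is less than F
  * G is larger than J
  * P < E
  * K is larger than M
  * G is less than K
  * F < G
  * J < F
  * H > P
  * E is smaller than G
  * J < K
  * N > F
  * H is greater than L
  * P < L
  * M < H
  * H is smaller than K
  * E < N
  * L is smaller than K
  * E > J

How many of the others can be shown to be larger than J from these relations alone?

From J the given relations immediately reach M, E, F, G, K.
From those, L, N, H — 8 in total.
No other element is forced above J by the given relations, so the count is 8.

8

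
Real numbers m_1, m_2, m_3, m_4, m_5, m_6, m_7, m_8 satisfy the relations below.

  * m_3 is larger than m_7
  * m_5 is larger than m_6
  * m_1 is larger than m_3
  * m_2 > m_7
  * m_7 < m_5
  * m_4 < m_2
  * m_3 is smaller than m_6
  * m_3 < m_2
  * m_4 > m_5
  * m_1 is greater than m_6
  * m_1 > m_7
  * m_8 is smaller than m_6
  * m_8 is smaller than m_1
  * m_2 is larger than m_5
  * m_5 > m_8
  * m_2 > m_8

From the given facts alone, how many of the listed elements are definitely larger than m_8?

From m_8 the given relations immediately reach m_6, m_1, m_5, m_2.
From those, m_4 — 5 in total.
Nothing else is reachable above m_8; 5 in all.

5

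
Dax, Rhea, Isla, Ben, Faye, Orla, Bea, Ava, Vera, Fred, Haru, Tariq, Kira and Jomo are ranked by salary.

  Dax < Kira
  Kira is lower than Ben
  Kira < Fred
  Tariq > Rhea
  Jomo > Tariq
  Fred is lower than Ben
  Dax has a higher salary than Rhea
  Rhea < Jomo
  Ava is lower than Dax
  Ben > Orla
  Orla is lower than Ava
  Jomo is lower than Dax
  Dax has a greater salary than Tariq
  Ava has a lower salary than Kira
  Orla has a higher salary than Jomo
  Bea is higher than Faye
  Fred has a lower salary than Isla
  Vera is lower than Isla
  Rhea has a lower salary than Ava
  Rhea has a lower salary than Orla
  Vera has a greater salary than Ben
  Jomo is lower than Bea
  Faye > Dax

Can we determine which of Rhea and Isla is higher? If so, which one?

Isla

Rhea < Tariq and Tariq < Jomo give Rhea < Jomo.
Then Jomo < Orla extends the chain to Orla.
With Orla < Ava: Rhea < Tariq < Jomo < Orla < Ava.
Then Ava < Dax extends the chain to Dax.
Then Dax < Kira extends the chain to Kira.
Then Kira < Fred extends the chain to Fred.
With Fred < Ben: Rhea < Tariq < Jomo < Orla < Ava < Dax < Kira < Fred < Ben.
With Ben < Vera: Rhea < Tariq < Jomo < Orla < Ava < Dax < Kira < Fred < Ben < Vera.
With Vera < Isla: Rhea < Tariq < Jomo < Orla < Ava < Dax < Kira < Fred < Ben < Vera < Isla.
So Isla is higher.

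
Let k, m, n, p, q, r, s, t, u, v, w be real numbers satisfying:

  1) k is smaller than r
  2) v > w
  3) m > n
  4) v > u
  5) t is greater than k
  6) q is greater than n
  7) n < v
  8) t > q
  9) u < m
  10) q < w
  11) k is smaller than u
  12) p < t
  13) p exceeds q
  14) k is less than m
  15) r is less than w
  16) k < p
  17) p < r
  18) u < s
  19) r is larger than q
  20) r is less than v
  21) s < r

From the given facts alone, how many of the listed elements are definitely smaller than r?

The elements the relations force below r are k, n, q, p, u, s — no chain reaches any other.
That is 6.

6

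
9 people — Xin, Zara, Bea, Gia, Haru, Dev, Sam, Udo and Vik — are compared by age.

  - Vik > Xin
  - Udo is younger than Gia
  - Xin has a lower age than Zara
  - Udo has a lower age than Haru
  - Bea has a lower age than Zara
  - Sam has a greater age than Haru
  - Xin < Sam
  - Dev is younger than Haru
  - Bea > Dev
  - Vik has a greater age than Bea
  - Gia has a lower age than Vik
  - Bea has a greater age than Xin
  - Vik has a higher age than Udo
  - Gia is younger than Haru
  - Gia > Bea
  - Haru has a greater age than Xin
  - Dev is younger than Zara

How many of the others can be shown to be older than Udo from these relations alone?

4

From Udo the given relations immediately reach Gia, Haru, Vik.
From those, Sam — 4 in total.
Nothing else is reachable above Udo; 4 in all.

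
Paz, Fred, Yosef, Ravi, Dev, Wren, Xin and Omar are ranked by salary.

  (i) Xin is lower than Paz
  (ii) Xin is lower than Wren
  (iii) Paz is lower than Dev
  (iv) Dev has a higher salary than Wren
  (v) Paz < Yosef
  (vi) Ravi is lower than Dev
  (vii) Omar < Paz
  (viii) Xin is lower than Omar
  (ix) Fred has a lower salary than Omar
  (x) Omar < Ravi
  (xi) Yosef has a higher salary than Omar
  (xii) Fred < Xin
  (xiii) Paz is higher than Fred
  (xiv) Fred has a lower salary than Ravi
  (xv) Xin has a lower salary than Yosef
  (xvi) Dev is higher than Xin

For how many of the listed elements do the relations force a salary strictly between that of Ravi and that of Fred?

2

Chaining upward from Fred reaches: Xin, Wren, Omar, Paz, Yosef, Dev.
Chaining downward from Ravi reaches: Xin, Omar.
Strictly between Fred and Ravi are those in both lists: Xin, Omar — 2 elements.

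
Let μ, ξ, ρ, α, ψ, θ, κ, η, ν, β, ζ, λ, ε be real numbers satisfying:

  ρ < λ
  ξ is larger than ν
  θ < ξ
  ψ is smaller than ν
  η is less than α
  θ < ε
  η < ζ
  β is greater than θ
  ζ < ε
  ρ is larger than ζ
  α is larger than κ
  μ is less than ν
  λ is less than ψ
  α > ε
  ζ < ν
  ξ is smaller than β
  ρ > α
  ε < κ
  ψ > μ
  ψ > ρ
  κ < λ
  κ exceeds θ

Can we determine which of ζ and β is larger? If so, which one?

β

ζ < ε and ε < α give ζ < α.
With α < ρ: ζ < ε < α < ρ.
Then ρ < λ extends the chain to λ.
With λ < ψ: ζ < ε < α < ρ < λ < ψ.
With ψ < ν: ζ < ε < α < ρ < λ < ψ < ν.
Then ν < ξ extends the chain to ξ.
Then ξ < β extends the chain to β.
So β is larger.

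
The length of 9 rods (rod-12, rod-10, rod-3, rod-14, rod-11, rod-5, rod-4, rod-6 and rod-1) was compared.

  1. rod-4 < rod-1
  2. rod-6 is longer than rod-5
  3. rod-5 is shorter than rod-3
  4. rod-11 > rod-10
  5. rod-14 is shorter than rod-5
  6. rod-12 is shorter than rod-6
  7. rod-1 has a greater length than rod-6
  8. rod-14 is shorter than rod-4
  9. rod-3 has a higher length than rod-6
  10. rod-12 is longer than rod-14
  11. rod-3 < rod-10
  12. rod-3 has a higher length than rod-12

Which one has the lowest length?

rod-12 is not least since rod-14 < rod-12; rod-5 is not least since rod-14 < rod-5; rod-6 is not least since rod-5 < rod-6; rod-4 is not least since rod-14 < rod-4; rod-3 is not least since rod-12 < rod-3; rod-10 is not least since rod-3 < rod-10; rod-1 is not least since rod-6 < rod-1; rod-11 is not least since rod-10 < rod-11.
Only rod-14 has nothing below it, so rod-14 is the lowest length.

rod-14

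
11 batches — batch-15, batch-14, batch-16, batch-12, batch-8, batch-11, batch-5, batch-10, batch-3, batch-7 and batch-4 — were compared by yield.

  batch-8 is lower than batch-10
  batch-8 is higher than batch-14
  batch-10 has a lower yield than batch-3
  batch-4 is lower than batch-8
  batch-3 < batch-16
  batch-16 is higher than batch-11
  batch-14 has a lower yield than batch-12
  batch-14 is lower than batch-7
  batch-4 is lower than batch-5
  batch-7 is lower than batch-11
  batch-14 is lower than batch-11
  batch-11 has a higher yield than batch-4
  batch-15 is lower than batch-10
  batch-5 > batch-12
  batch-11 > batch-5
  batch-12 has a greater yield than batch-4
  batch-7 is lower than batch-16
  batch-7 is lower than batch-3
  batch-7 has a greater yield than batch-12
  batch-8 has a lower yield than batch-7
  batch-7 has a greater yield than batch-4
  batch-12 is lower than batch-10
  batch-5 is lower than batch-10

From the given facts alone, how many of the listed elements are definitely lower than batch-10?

6

The elements the relations force below batch-10 are batch-4, batch-14, batch-15, batch-8, batch-12, batch-5 — no chain reaches any other.
That is 6.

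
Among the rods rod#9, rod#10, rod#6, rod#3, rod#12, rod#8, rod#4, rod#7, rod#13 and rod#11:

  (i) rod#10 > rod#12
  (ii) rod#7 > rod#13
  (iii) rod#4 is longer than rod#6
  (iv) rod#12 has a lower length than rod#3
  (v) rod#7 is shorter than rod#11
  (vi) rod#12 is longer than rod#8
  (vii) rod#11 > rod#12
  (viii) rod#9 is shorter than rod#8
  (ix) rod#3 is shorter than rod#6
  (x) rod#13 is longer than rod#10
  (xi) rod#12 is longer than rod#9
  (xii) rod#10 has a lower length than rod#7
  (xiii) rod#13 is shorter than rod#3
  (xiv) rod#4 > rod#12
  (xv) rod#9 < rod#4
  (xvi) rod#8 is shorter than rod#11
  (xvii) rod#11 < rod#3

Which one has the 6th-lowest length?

Piecing the relations together gives one ordering: rod#9 < rod#8 < rod#12 < rod#10 < rod#13 < rod#7 < rod#11 < rod#3 < rod#6 < rod#4.
Counting 6 from the smallest end gives rod#7.

rod#7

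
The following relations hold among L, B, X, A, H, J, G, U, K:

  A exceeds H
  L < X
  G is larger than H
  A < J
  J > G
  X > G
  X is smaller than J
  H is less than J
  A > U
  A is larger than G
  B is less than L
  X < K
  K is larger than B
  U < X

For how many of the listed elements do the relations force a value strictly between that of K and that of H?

Chaining upward from H reaches: G, X, A, J.
Chaining downward from K reaches: B, G, U, L, X.
Strictly between H and K are those in both lists: G, X — 2 elements.

2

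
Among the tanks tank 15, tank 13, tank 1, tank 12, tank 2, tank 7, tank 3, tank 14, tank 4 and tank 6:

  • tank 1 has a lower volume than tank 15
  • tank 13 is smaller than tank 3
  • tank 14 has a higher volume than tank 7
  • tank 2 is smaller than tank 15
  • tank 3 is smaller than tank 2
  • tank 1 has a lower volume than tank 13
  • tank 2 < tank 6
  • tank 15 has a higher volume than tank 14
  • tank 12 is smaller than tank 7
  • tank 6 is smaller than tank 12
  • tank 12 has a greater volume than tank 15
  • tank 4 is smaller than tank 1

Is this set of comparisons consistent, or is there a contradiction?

inconsistent

We have tank 15 < tank 12 stated directly, yet also tank 12 < tank 7 < tank 14 < tank 15 by chaining the others — so tank 12 < tank 15. Contradiction.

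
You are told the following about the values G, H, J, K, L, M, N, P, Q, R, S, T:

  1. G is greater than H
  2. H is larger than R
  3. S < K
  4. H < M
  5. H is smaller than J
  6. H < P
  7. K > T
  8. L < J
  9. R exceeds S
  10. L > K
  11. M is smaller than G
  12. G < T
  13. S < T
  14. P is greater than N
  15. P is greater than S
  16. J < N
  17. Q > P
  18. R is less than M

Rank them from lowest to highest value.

S < R < H < M < G < T < K < L < J < N < P < Q

Nothing is placed below S, so it is least; from there S < R; R < H; H < M; M < G; G < T; T < K; K < L; L < J; J < N; N < P; P < Q, each given directly.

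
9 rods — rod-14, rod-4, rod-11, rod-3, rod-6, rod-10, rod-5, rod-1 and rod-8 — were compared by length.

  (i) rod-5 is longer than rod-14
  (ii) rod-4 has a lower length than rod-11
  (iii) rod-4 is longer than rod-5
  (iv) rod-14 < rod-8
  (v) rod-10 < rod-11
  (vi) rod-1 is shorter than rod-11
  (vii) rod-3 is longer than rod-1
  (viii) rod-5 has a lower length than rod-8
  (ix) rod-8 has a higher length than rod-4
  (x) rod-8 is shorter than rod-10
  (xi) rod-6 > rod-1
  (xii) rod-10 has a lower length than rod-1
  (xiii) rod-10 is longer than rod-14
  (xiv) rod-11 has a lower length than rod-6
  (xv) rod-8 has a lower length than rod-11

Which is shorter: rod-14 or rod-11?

rod-14 < rod-5 and rod-5 < rod-4 give rod-14 < rod-4.
Then rod-4 < rod-8 extends the chain to rod-8.
With rod-8 < rod-10: rod-14 < rod-5 < rod-4 < rod-8 < rod-10.
With rod-10 < rod-1: rod-14 < rod-5 < rod-4 < rod-8 < rod-10 < rod-1.
With rod-1 < rod-11: rod-14 < rod-5 < rod-4 < rod-8 < rod-10 < rod-1 < rod-11.
So rod-14 < rod-11; rod-14 is the shorter of the two.

rod-14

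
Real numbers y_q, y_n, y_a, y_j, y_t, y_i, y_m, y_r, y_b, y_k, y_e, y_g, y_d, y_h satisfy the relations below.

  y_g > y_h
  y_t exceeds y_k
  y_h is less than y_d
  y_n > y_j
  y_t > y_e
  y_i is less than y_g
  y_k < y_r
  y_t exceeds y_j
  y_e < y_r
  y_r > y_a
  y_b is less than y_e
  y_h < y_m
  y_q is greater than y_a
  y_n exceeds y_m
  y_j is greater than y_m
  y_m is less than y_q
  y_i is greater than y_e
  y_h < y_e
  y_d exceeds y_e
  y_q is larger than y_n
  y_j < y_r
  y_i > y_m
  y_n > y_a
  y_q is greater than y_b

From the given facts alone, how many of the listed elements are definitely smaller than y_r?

Directly below y_r: y_j, y_k, y_a, y_e.
One step further: y_h, y_b, y_m (7 so far).
No other element is forced below y_r by the given relations, so the count is 7.

7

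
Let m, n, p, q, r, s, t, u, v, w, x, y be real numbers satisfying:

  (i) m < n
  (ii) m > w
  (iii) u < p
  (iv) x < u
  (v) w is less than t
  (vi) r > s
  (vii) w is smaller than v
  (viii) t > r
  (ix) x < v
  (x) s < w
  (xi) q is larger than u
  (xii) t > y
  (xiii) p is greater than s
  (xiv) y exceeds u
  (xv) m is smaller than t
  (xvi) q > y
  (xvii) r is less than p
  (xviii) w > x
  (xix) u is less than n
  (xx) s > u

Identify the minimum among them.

u is not least since x < u; y is not least since u < y; s is not least since u < s; w is not least since s < w; m is not least since w < m; r is not least since s < r; n is not least since m < n; q is not least since y < q; p is not least since u < p; t is not least since m < t; v is not least since x < v.
Only x has nothing below it, so x is the minimum.

x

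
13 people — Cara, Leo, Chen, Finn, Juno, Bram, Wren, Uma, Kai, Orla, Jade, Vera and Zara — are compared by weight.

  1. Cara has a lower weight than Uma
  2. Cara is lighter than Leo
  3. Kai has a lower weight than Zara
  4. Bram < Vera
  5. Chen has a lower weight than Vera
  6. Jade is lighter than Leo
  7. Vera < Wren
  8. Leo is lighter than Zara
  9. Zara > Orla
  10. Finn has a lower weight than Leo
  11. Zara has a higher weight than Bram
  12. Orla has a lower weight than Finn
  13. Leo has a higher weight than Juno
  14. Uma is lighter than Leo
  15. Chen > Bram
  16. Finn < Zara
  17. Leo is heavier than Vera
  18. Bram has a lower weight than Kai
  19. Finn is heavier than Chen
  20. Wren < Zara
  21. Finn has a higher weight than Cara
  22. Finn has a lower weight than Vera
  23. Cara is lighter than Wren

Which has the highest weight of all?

Zara

Chaining downward from Zara: directly below it, Bram, Kai, Orla, Finn, Wren, Leo; then Chen, Juno, Cara, Jade, Vera, Uma.
That covers every other element, and nothing is given above Zara, so Zara is the highest weight.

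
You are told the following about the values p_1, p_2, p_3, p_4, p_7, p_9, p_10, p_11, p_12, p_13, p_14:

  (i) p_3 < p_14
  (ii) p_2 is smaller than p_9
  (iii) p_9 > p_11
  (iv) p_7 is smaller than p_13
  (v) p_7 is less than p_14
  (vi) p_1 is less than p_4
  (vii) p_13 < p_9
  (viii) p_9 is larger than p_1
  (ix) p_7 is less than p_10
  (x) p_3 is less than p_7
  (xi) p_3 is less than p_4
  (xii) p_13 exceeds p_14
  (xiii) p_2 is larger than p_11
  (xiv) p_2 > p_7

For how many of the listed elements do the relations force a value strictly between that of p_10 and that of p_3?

1

Chaining upward from p_3 reaches: p_7, p_14, p_13, p_2, p_9, p_4.
Chaining downward from p_10 reaches: p_7.
Strictly between p_3 and p_10 are those in both lists: p_7 — 1 element.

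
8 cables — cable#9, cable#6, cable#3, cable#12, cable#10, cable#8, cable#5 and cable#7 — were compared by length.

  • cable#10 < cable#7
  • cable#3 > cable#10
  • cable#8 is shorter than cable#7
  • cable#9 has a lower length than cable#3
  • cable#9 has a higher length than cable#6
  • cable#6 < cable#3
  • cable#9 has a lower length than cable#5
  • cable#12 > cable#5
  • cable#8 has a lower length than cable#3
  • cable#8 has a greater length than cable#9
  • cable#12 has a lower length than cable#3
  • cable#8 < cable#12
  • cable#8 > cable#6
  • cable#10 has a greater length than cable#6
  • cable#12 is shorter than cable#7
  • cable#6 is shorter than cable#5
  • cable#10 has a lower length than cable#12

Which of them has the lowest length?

cable#6

cable#9 is not least since cable#6 < cable#9; cable#10 is not least since cable#6 < cable#10; cable#8 is not least since cable#6 < cable#8; cable#5 is not least since cable#6 < cable#5; cable#12 is not least since cable#5 < cable#12; cable#7 is not least since cable#10 < cable#7; cable#3 is not least since cable#6 < cable#3.
Only cable#6 has nothing below it, so cable#6 is the lowest length.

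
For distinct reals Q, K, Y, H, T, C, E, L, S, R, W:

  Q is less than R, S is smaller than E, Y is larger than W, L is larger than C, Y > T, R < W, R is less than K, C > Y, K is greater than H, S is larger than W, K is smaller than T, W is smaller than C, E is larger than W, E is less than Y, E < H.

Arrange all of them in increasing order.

Q < R < W < S < E < H < K < T < Y < C < L

Nothing is placed below Q, so it is least; from there Q < R; R < W; W < S; S < E; E < H; H < K; K < T; T < Y; Y < C; C < L, each given directly.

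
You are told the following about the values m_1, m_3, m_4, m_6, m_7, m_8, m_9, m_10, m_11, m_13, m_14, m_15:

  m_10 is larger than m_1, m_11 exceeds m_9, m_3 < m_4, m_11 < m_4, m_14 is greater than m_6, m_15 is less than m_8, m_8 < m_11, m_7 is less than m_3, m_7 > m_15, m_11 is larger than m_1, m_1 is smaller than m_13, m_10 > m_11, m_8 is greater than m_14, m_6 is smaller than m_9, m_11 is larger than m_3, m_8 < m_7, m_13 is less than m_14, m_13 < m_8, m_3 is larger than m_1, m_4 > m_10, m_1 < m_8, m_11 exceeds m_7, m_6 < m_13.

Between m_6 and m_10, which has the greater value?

m_10

Chaining the given relations: m_6 < m_13 < m_8 < m_7 < m_11 < m_10.
So m_6 < m_10; m_10 is the larger of the two.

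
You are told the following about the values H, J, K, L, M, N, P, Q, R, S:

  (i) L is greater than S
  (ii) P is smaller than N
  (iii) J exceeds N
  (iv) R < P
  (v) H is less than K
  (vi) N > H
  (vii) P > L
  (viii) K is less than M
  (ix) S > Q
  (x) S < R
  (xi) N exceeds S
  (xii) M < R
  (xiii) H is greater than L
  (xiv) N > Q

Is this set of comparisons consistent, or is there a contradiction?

consistent

Every relation is compatible with Q < S < L < H < K < M < R < P < N < J; the set is consistent.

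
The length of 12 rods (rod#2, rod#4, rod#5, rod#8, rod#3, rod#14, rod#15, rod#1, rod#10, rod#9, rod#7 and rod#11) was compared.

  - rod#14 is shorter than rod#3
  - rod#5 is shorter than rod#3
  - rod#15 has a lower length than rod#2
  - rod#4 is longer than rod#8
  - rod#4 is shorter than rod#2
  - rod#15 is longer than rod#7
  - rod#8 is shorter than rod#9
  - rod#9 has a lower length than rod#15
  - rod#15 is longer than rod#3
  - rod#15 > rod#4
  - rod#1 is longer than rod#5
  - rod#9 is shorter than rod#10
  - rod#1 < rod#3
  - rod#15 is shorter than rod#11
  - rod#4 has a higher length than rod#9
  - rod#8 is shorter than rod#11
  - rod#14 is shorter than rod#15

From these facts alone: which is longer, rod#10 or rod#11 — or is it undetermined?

Following every chain through rod#11: below rod#11 we get rod#8, rod#9, rod#5, rod#14, rod#1, rod#3, rod#4, rod#7, rod#15.
rod#10 is not reached, and no chain runs the other way from rod#10 to rod#11.
So the given relations leave the order of rod#11 and rod#10 undetermined.

undetermined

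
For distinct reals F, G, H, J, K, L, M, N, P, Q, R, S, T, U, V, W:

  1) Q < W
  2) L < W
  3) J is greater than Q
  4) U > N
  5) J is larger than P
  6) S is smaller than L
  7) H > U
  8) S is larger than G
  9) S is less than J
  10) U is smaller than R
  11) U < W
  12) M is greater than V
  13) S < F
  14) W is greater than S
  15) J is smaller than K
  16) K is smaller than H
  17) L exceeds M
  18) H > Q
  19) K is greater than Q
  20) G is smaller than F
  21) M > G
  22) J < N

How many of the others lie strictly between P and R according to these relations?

3

The relations place P below R. An element lies strictly between them when it is forced above P and also forced below R.
Above P: {J, N, K, U, H, W}. Below R: {Q, G, S, J, N, U}.
Intersection: {J, N, U} — 3.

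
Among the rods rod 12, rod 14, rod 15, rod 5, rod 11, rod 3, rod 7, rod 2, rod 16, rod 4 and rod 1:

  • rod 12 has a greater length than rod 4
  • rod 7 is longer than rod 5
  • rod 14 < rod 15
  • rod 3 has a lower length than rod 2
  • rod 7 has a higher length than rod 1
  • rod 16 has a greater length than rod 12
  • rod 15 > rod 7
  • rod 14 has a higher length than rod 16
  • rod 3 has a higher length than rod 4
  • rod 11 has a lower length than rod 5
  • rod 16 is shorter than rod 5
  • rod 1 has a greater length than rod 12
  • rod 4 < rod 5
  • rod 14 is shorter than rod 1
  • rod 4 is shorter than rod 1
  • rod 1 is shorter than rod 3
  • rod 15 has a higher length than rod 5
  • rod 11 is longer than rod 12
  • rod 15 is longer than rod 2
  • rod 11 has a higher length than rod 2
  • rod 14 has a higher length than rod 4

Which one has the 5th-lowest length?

The consecutive relations fix a unique order: rod 4 < rod 12 < rod 16 < rod 14 < rod 1 < rod 3 < rod 2 < rod 11 < rod 5 < rod 7 < rod 15.
The 5th smallest is rod 1.

rod 1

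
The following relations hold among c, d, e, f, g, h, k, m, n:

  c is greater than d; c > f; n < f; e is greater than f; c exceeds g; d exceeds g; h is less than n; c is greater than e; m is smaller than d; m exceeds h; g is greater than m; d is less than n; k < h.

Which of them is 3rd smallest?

Chaining the given pairs: k < h < m < g < d < n < f < e < c.
The 3rd smallest is m.

m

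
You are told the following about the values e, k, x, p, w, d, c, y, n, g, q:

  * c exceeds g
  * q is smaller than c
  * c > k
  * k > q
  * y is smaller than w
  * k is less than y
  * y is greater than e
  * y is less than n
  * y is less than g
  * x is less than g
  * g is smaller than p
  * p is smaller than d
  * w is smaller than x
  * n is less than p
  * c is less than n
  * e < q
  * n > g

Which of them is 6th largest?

x

Chaining the given pairs: e < q < k < y < w < x < g < c < n < p < d.
Counting 6 from the largest end gives x.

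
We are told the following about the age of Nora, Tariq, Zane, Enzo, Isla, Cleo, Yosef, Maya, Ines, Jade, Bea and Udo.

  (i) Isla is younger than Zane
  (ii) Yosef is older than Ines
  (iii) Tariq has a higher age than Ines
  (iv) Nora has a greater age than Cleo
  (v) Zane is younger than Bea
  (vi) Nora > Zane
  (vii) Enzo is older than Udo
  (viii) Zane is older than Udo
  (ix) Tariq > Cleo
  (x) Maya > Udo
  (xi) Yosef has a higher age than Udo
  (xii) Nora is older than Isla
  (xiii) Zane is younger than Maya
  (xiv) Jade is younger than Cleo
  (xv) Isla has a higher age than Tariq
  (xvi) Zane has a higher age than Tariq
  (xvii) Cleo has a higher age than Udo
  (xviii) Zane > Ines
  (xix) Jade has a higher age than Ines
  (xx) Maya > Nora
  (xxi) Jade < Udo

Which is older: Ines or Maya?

Maya

Following the relations from Ines: Ines < Jade < Udo < Cleo < Tariq < Isla < Zane < Nora < Maya.
So Ines < Maya; Maya is the older of the two.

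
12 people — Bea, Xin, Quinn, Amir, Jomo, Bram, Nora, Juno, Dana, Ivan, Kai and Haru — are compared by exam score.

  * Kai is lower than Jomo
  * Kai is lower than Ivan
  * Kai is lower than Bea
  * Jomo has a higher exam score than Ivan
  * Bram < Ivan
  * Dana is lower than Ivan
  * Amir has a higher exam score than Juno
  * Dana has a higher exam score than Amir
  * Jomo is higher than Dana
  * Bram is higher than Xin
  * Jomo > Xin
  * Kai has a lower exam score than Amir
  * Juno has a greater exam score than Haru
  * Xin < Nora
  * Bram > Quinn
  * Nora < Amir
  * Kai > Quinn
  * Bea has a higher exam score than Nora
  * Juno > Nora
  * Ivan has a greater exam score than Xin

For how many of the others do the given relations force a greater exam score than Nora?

Directly above Nora: Juno, Bea, Amir.
One step further: Dana (4 so far).
One step further: Ivan, Jomo (6 so far).
Nothing else is reachable above Nora; 6 in all.

6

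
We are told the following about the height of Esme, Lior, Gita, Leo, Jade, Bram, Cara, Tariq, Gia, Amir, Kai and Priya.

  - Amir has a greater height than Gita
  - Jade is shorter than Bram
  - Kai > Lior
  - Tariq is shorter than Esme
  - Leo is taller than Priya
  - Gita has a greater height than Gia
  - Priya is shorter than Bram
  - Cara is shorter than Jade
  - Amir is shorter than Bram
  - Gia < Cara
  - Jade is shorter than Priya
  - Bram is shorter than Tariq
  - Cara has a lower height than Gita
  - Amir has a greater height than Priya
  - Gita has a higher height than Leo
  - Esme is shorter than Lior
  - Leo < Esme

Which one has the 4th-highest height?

Tariq

Chaining the given pairs: Gia < Cara < Jade < Priya < Leo < Gita < Amir < Bram < Tariq < Esme < Lior < Kai.
Counting 4 from the largest end gives Tariq.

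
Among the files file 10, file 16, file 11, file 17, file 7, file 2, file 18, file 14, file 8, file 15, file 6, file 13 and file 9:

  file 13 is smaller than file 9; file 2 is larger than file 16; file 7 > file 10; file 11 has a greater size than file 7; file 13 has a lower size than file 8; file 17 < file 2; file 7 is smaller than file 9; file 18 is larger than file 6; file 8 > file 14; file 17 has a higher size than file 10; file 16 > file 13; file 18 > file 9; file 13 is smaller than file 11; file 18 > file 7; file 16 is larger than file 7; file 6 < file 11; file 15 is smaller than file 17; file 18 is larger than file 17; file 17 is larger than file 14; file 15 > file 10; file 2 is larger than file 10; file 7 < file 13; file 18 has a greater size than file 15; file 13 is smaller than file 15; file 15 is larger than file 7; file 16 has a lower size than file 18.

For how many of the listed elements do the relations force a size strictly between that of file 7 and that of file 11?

Chaining upward from file 7 reaches: file 13, file 9, file 15, file 16, file 8, file 17, file 2, file 18.
Chaining downward from file 11 reaches: file 10, file 13, file 6.
Strictly between file 7 and file 11 are those in both lists: file 13 — 1 element.

1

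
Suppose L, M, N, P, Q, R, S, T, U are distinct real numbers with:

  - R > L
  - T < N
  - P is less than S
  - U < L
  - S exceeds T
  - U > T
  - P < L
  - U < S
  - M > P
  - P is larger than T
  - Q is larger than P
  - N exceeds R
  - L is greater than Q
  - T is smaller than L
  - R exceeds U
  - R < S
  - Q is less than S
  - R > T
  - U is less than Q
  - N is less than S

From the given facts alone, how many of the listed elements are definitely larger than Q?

4

The elements the relations force above Q are L, R, N, S — no chain reaches any other.
That is 4.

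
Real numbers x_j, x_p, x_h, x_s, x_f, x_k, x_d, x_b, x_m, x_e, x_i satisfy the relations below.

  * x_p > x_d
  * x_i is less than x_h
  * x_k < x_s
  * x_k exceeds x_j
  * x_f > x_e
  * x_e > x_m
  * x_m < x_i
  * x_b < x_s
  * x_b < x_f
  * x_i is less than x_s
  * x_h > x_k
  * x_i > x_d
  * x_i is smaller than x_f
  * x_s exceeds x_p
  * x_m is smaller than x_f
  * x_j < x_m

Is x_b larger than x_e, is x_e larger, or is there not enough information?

Following every chain through x_e: above x_e we get x_f; below x_e we get x_j, x_m.
x_b is not reached, and no chain runs the other way from x_b to x_e.
So the given relations leave the order of x_e and x_b undetermined.

undetermined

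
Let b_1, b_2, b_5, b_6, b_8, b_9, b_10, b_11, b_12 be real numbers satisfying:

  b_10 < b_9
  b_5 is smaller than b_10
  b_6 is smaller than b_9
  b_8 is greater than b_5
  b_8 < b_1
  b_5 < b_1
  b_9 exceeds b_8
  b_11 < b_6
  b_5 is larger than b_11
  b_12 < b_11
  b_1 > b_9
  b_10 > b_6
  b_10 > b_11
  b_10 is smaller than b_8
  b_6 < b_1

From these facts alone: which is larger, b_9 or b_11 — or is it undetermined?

b_9

b_11 < b_6 < b_10 < b_8 < b_9, by transitivity through b_6, b_10, b_8.
So b_9 is larger.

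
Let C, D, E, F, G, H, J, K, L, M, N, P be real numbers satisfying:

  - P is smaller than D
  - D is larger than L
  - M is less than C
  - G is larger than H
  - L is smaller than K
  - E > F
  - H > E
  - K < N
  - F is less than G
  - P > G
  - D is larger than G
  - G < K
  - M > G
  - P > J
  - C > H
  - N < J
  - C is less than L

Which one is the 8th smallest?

K

Piecing the relations together gives one ordering: F < E < H < G < M < C < L < K < N < J < P < D.
Counting 8 from the smallest end gives K.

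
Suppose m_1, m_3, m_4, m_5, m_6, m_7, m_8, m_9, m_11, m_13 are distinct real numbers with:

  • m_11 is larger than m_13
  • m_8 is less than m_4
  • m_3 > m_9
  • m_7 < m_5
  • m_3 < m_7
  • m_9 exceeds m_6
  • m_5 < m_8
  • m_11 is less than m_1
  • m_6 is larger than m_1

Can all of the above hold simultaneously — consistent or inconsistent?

consistent

Every relation is compatible with m_13 < m_11 < m_1 < m_6 < m_9 < m_3 < m_7 < m_5 < m_8 < m_4; the set is consistent.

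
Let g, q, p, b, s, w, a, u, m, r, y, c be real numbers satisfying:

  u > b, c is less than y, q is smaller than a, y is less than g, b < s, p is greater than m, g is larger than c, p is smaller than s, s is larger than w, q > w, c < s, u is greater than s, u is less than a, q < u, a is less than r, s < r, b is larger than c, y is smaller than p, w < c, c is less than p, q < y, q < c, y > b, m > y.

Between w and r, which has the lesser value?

w

w < q and q < c give w < c.
With c < b: w < q < c < b.
With b < y: w < q < c < b < y.
Then y < m extends the chain to m.
With m < p: w < q < c < b < y < m < p.
Then p < s extends the chain to s.
Then s < u extends the chain to u.
With u < a: w < q < c < b < y < m < p < s < u < a.
Then a < r extends the chain to r.
So w < r; w is the smaller of the two.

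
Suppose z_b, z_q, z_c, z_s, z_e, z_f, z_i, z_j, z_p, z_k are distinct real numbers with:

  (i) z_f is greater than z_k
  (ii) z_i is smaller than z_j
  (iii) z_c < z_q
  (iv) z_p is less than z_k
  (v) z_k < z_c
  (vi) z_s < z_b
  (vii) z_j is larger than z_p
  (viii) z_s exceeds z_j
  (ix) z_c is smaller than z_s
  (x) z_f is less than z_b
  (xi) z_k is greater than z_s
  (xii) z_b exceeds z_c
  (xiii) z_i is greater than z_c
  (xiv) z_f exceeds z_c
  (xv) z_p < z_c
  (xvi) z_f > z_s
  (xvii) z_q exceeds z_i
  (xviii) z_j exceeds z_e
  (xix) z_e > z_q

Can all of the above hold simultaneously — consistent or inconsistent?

inconsistent

Chaining the given relations yields z_k < z_c < z_i < z_q < z_e < z_j < z_s, so z_k < z_s. But one relation states z_s < z_k. These cannot both hold.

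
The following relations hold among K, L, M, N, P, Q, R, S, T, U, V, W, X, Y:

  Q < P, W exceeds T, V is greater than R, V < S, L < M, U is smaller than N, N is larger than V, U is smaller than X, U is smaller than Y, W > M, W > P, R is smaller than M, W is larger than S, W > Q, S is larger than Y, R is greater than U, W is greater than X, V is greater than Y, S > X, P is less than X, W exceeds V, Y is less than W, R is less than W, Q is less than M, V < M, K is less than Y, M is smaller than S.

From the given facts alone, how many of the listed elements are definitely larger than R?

5

From R the given relations immediately reach V, M, W.
From those, N, S — 5 in total.
Nothing else is reachable above R; 5 in all.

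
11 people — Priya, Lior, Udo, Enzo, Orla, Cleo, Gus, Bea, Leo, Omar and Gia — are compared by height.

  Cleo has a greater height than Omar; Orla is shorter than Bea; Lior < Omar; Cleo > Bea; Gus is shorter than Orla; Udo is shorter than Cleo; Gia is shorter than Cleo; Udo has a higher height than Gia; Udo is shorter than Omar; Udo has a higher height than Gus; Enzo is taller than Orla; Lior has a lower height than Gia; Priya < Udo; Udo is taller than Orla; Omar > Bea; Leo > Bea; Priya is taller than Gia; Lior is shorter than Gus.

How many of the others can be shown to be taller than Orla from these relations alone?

Directly above Orla: Enzo, Bea, Udo.
One step further: Leo, Omar, Cleo (6 so far).
Nothing else is reachable above Orla; 6 in all.

6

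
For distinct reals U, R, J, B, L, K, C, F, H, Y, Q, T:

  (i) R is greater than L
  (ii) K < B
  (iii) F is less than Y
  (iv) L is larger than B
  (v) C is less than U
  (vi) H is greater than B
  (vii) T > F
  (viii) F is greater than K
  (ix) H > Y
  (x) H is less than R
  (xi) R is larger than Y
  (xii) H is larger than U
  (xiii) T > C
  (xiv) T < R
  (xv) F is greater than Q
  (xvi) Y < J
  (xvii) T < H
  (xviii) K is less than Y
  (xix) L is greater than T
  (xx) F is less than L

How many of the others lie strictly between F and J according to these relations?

1

Chaining upward from F reaches: T, Y, L, H, R.
Chaining downward from J reaches: K, Q, Y.
Strictly between F and J are those in both lists: Y — 1 element.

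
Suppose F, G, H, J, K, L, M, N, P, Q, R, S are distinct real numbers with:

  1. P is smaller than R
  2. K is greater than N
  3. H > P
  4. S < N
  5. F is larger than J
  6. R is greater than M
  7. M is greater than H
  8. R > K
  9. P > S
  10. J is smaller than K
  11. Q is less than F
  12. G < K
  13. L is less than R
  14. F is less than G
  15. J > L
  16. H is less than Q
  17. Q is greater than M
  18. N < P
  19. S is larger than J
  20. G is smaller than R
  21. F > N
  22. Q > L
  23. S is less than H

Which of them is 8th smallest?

Q

The consecutive relations fix a unique order: L < J < S < N < P < H < M < Q < F < G < K < R.
The 8th smallest is Q.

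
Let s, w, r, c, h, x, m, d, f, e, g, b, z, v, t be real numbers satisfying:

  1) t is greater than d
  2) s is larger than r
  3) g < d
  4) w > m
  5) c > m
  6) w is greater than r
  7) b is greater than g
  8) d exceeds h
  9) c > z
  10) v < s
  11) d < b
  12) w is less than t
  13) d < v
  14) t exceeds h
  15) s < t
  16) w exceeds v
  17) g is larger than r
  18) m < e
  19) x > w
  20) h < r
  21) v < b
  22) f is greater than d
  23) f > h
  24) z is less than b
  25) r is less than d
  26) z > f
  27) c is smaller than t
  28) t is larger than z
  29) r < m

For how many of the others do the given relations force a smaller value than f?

4

From f the given relations immediately reach h, d.
From those, r, g — 4 in total.
Nothing else is reachable below f; 4 in all.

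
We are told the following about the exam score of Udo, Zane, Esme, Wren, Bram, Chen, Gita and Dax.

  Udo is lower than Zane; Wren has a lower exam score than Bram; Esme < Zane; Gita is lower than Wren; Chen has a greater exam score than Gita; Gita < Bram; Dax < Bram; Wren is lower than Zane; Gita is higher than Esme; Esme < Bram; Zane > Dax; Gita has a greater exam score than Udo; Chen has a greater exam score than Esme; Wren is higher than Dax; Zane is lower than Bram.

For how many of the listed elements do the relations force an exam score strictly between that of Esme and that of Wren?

1

Chaining upward from Esme reaches: Gita, Chen, Zane, Bram.
Chaining downward from Wren reaches: Udo, Gita, Dax.
Strictly between Esme and Wren are those in both lists: Gita — 1 element.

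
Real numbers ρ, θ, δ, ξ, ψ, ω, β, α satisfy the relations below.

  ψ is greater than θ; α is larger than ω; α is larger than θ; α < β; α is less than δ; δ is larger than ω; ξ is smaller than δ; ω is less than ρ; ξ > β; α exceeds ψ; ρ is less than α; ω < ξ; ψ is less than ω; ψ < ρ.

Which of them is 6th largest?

ω

The consecutive relations fix a unique order: θ < ψ < ω < ρ < α < β < ξ < δ.
Counting 6 from the largest end gives ω.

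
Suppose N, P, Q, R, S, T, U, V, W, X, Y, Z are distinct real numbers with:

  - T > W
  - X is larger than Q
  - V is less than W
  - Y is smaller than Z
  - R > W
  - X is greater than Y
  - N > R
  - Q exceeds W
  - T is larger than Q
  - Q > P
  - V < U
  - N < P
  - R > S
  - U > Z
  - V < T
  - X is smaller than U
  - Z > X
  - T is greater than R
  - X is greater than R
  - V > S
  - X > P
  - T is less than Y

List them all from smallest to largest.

S < V < W < R < N < P < Q < T < Y < X < Z < U

Each adjacent pair is fixed by a given relation: S < V; V < W; W < R; R < N; N < P; P < Q; Q < T; T < Y; Y < X; X < Z; Z < U. Chaining them end to end gives the full order.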